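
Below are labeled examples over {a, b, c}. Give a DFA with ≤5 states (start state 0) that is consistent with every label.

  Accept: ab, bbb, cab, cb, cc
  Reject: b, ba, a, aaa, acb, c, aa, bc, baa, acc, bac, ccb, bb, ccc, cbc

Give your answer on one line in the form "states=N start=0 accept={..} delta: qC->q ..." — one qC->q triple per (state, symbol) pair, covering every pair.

states=3 start=0 accept={0} delta: 0a->1 0b->2 0c->1 1a->1 1b->0 1c->0 2a->2 2b->1 2c->1

Fold the examples into a partial DFA from state 0: repeatedly fix the first undefined (state, symbol) met by the shortest-then-alphabetical prefix, trying targets in increasing order and rejecting any under which an Accept and a Reject string meet in one state with the same remainder; add a state when all current targets are rejected. Accepting states are where Accept strings end.
a: 0a undefined. 0a->0: no, ab/b meet in 0 with "b" left. Open state 1: 0a->1.
b: 0b undefined. 0b->0: no, bbb/b meet in 0. 0b->1: no, ab/bb meet in 1 with "b" left. Open state 2: 0b->2.
c: 0c undefined. 0c->0: no, cb/b meet in 2. 0c->1: ok.
aa: 1a undefined. 1a->0: no, cab/b meet in 2. 1a->1: ok.
ab: 1b undefined. 1b->0: ok.
ac: 1c undefined. 1c->0: ok.
ba: 2a undefined. 2a->0: no, ab/ba meet in 0. 2a->1: no, ab/bac meet in 0. 2a->2: ok.
bb: 2b undefined. 2b->0: no, ab/bb meet in 0. 2b->1: ok.
bc: 2c undefined. 2c->0: no, ab/bc meet in 0. 2c->1: ok.
All examples now run through 3 states with every (state, symbol) defined. Accept strings end in {0}, Reject strings end in {1,2}; accept={0}.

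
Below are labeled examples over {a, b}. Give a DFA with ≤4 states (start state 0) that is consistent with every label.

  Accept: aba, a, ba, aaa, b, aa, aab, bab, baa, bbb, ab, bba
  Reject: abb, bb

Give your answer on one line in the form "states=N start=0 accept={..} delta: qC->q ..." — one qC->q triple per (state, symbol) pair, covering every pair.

states=3 start=0 accept={0,1} delta: 0a->0 0b->1 1a->0 1b->2 2a->0 2b->0

Fold the examples into a partial DFA from state 0: repeatedly fix the first undefined (state, symbol) met by the shortest-then-alphabetical prefix, trying targets in increasing order and rejecting any under which an Accept and a Reject string meet in one state with the same remainder; add a state when all current targets are rejected. Accepting states are where Accept strings end.
a: 0a undefined. 0a->0: ok.
b: 0b undefined. 0b->0: no, aba/abb meet in 0. Open state 1: 0b->1.
ba: 1a undefined. 1a->0: ok.
bb: 1b undefined. 1b->0: no, aba/abb meet in 0. 1b->1: no, b/abb meet in 1. Open state 2: 1b->2.
bba: 2a undefined. 2a->0: ok.
bbb: 2b undefined. 2b->0: ok.
All examples now run through 3 states with every (state, symbol) defined. Accept strings end in {0,1}, Reject strings end in {2}; accept={0,1}.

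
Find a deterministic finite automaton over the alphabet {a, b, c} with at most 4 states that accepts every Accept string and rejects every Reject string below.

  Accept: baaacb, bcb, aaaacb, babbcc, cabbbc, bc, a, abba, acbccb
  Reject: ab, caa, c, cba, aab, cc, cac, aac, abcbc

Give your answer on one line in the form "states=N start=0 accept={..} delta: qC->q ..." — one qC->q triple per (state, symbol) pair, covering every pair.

states=4 start=0 accept={0,3} delta: 0a->0 0b->1 0c->2 1a->0 1b->1 1c->3 2a->2 2b->3 2c->1 3a->1 3b->0 3c->0

Grow the machine one transition at a time. Run the examples from 0; the earliest place one falls off (shortest prefix, ties alphabetical) gets sent to the lowest-numbered state that keeps every Accept/Reject pair distinguishable — a pair clashes when both reach the same state with identical unread suffix — and to a fresh state only if none does.
a: 0a undefined. 0a->0: ok.
b: 0b undefined. 0b->0: no, babbcc/cc meet in 0 with "cc" left. Open state 1: 0b->1.
c: 0c undefined. 0c->0: no, aaaacb/ab meet in 1. 0c->1: no, bc/cc meet in 1 with "c" left. Open state 2: 0c->2.
ba: 1a undefined. 1a->0: ok.
bc: 1c undefined. 1c->0: no, bcb/ab meet in 1. 1c->1: no, bc/ab meet in 1. 1c->2: no, bc/c meet in 2. Open state 3: 1c->3.
ca: 2a undefined. 2a->0: no, a/caa meet in 0. 2a->1: no, bc/cac meet in 3. 2a->2: ok.
cb: 2b undefined. 2b->0: no, baaacb/cba meet in 0. 2b->1: no, baaacb/ab meet in 1. 2b->2: no, baaacb/caa meet in 2. 2b->3: ok.
cc: 2c undefined. 2c->0: no, a/cc meet in 0. 2c->1: ok.
abb: 1b undefined. 1b->0: no, babbcc/ab meet in 1. 1b->1: ok.
bcb: 3b undefined. 3b->0: ok.
cba: 3a undefined. 3a->0: no, bcb/cba meet in 0. 3a->1: ok.
acbc: 3c undefined. 3c->0: ok.
All examples now run through 4 states with every (state, symbol) defined. Accept strings end in {0,3}, Reject strings end in {1,2}; accept={0,3}.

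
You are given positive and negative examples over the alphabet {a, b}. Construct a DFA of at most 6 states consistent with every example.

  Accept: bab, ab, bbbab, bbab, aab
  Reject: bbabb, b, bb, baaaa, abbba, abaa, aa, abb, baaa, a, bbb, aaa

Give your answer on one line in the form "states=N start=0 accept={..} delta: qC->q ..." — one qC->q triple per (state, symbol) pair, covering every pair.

State merging on the prefix tree: take the shortest (then alphabetical) example prefix whose next move is undefined and point that move at state 0, else 1, else 2, ...; a target is out if some Accept/Reject pair would then sit in one state with the same input left (inseparable). If every existing state is out, open a new one.
a: 0a undefined. 0a->0: no, ab/b meet in 0 with "b" left. Open state 1: 0a->1.
b: 0b undefined. 0b->0: ok.
aa: 1a undefined. 1a->0: no, aab/b meet in 0. 1a->1: ok.
ab: 1b undefined. 1b->0: no, bab/bbabb meet in 0. 1b->1: no, bab/bbabb meet in 1. Open state 2: 1b->2.
aba: 2a undefined. 2a->0: ok.
abb: 2b undefined. 2b->0: ok.
All examples now run through 3 states with every (state, symbol) defined. Accept strings end in {2}, Reject strings end in {0,1}; accept={2}.

states=3 start=0 accept={2} delta: 0a->1 0b->0 1a->1 1b->2 2a->0 2b->0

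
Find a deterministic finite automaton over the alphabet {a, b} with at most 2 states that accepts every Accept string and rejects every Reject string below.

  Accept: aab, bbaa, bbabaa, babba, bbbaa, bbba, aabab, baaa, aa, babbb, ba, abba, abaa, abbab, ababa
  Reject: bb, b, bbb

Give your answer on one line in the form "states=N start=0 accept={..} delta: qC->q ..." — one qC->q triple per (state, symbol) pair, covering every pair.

states=2 start=0 accept={1} delta: 0a->1 0b->0 1a->1 1b->1

State merging on the prefix tree: take the shortest (then alphabetical) example prefix whose next move is undefined and point that move at state 0, else 1, else 2, ...; a target is out if some Accept/Reject pair would then sit in one state with the same input left (inseparable). If every existing state is out, open a new one.
a: 0a undefined. 0a->0: no, aab/b meet in 0 with "b" left. Open state 1: 0a->1.
b: 0b undefined. 0b->0: ok.
aa: 1a undefined. 1a->0: no, aab/bb meet in 0. 1a->1: ok.
ab: 1b undefined. 1b->0: no, aab/bb meet in 0. 1b->1: ok.
All examples now run through 2 states with every (state, symbol) defined. Accept strings end in {1}, Reject strings end in {0}; accept={1}.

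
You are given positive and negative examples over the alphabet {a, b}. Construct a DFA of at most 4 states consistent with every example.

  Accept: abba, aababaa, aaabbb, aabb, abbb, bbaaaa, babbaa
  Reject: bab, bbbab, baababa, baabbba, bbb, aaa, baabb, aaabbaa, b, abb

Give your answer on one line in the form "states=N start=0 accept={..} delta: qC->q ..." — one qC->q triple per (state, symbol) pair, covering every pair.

states=4 start=0 accept={0,2} delta: 0a->1 0b->1 1a->2 1b->0 2a->1 2b->3 3a->1 3b->0

Fold the examples into a partial DFA from state 0: repeatedly fix the first undefined (state, symbol) met by the shortest-then-alphabetical prefix, trying targets in increasing order and rejecting any under which an Accept and a Reject string meet in one state with the same remainder; add a state when all current targets are rejected. Accepting states are where Accept strings end.
a: 0a undefined. 0a->0: no, aaabbb/bbb meet in 0 with "bbb" left. Open state 1: 0a->1.
b: 0b undefined. 0b->0: no, aabb/baabb meet in 1 with "abb" left. 0b->1: ok.
aa: 1a undefined. 1a->0: no, aababaa/bab meet in 1. 1a->1: no, aabb/bbb meet in 1 with "bb" left. Open state 2: 1a->2.
ab: 1b undefined. 1b->0: ok.
aaa: 2a undefined. 2a->0: no, abba/baabbba meet in 2. 2a->1: ok.
aab: 2b undefined. 2b->0: no, aaabbb/bab meet in 0. 2b->1: no, aababaa/bab meet in 1. 2b->2: no, abba/bab meet in 2. Open state 3: 2b->3.
aaba: 3a undefined. 3a->0: no, aababaa/baababa meet in 1. 3a->1: ok.
aabb: 3b undefined. 3b->0: ok.
All examples now run through 4 states with every (state, symbol) defined. Accept strings end in {0,2}, Reject strings end in {1,3}; accept={0,2}.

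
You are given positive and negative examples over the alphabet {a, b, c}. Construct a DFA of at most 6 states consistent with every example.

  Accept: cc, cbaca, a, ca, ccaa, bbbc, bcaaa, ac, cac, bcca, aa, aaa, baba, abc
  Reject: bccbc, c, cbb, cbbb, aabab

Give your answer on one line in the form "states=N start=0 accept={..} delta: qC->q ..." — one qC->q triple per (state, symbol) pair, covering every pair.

State merging on the prefix tree: take the shortest (then alphabetical) example prefix whose next move is undefined and point that move at state 0, else 1, else 2, ...; a target is out if some Accept/Reject pair would then sit in one state with the same input left (inseparable). If every existing state is out, open a new one.
a: 0a undefined. 0a->0: no, ac/c meet in 0 with "c" left. Open state 1: 0a->1.
b: 0b undefined. 0b->0: no, bbbc/c meet in 0 with "c" left. 0b->1: ok.
c: 0c undefined. 0c->0: no, cc/c meet in 0. 0c->1: no, a/c meet in 1. Open state 2: 0c->2.
aa: 1a undefined. 1a->0: no, a/aabab meet in 1. 1a->1: ok.
ab: 1b undefined. 1b->0: no, abc/c meet in 2. 1b->1: no, a/aabab meet in 1. 1b->2: ok.
ac: 1c undefined. 1c->0: no, bbbc/bccbc meet in 2 with "bc" left. 1c->1: no, cc/bccbc meet in 2 with "c" left. 1c->2: no, ac/c meet in 2. Open state 3: 1c->3.
ca: 2a undefined. 2a->0: no, a/aabab meet in 1. 2a->1: ok.
cb: 2b undefined. 2b->0: no, a/cbb meet in 1. 2b->1: no, a/cbbb meet in 1. 2b->2: ok.
cc: 2c undefined. 2c->0: ok.
bca: 3a undefined. 3a->0: ok.
bcc: 3c undefined. 3c->0: no, ac/bccbc meet in 3. 3c->1: no, cc/bccbc meet in 0. 3c->2: no, cc/bccbc meet in 0. 3c->3: ok.
bccb: 3b undefined. 3b->0: ok.
All examples now run through 4 states with every (state, symbol) defined. Accept strings end in {0,1,3}, Reject strings end in {2}; accept={0,1,3}.

states=4 start=0 accept={0,1,3} delta: 0a->1 0b->1 0c->2 1a->1 1b->2 1c->3 2a->1 2b->2 2c->0 3a->0 3b->0 3c->3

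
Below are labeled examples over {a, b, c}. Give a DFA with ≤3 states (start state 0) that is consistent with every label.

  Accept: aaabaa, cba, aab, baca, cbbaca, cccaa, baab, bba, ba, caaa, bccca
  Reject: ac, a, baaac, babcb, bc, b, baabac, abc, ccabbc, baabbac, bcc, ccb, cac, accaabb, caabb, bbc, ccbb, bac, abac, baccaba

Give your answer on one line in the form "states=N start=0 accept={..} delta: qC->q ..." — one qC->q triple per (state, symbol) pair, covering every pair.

Grow the machine one transition at a time. Run the examples from 0; the earliest place one falls off (shortest prefix, ties alphabetical) gets sent to the lowest-numbered state that keeps every Accept/Reject pair distinguishable — a pair clashes when both reach the same state with identical unread suffix — and to a fresh state only if none does.
a: 0a undefined. 0a->0: no, aab/b meet in 0 with "b" left. Open state 1: 0a->1.
b: 0b undefined. 0b->0: no, bba/a meet in 1. 0b->1: ok.
c: 0c undefined. 0c->0: ok.
aa: 1a undefined. 1a->0: no, cba/baaac meet in 0. 1a->1: no, cba/a meet in 1. Open state 2: 1a->2.
ab: 1b undefined. 1b->0: no, bba/a meet in 1. 1b->1: ok.
ac: 1c undefined. 1c->0: no, bccca/a meet in 1. 1c->1: ok.
aaa: 2a undefined. 2a->0: no, baab/ac meet in 1. 2a->1: no, aaabaa/ac meet in 1. 2a->2: ok.
aab: 2b undefined. 2b->0: ok.
bac: 2c undefined. 2c->0: no, aaabaa/baccaba meet in 2. 2c->1: ok.
All examples now run through 3 states with every (state, symbol) defined. Accept strings end in {0,2}, Reject strings end in {1}; accept={0,2}.

states=3 start=0 accept={0,2} delta: 0a->1 0b->1 0c->0 1a->2 1b->1 1c->1 2a->2 2b->0 2c->1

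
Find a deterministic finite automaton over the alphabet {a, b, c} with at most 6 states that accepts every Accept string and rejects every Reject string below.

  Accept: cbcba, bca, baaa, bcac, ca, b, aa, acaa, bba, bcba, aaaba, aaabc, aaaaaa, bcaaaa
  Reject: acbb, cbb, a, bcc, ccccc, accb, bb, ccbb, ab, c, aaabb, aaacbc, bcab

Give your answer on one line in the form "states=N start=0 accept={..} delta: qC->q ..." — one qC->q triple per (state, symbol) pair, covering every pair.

State merging on the prefix tree: take the shortest (then alphabetical) example prefix whose next move is undefined and point that move at state 0, else 1, else 2, ...; a target is out if some Accept/Reject pair would then sit in one state with the same input left (inseparable). If every existing state is out, open a new one.
a: 0a undefined. 0a->0: no, b/ab meet in 0 with "b" left. Open state 1: 0a->1.
b: 0b undefined. 0b->0: no, b/bb meet in 0. 0b->1: no, b/a meet in 1. Open state 2: 0b->2.
c: 0c undefined. 0c->0: no, ca/a meet in 1. 0c->1: ok.
aa: 1a undefined. 1a->0: ok.
ab: 1b undefined. 1b->0: no, cbcba/a meet in 1. 1b->1: ok.
ac: 1c undefined. 1c->0: ok.
ba: 2a undefined. 2a->0: ok.
bb: 2b undefined. 2b->0: no, cbcba/acbb meet in 0. 2b->1: ok.
bc: 2c undefined. 2c->0: no, cbcba/aaacbc meet in 0. 2c->1: no, cbcba/bcc meet in 0. 2c->2: no, bcac/acbb meet in 1. Open state 3: 2c->3.
bca: 3a undefined. 3a->0: no, bcac/acbb meet in 1. 3a->1: no, bca/acbb meet in 1. 3a->2: no, bcac/aaacbc meet in 3. 3a->3: no, bca/aaacbc meet in 3. Open state 4: 3a->4.
bcb: 3b undefined. 3b->0: no, bcba/acbb meet in 1. 3b->1: ok.
bcc: 3c undefined. 3c->0: no, cbcba/bcc meet in 0. 3c->1: ok.
bcaa: 4a undefined. 4a->0: ok.
bcab: 4b undefined. 4b->0: no, cbcba/bcab meet in 0. 4b->1: ok.
bcac: 4c undefined. 4c->0: ok.
All examples now run through 5 states with every (state, symbol) defined. Accept strings end in {0,2,4}, Reject strings end in {1,3}; accept={0,2,4}.

states=5 start=0 accept={0,2,4} delta: 0a->1 0b->2 0c->1 1a->0 1b->1 1c->0 2a->0 2b->1 2c->3 3a->4 3b->1 3c->1 4a->0 4b->1 4c->0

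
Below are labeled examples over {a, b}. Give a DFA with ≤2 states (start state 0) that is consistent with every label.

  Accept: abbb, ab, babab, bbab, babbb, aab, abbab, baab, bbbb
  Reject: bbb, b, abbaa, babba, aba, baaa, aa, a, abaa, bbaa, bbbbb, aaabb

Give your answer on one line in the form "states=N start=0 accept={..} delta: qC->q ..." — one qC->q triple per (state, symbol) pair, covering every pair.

Grow the machine one transition at a time. Run the examples from 0; the earliest place one falls off (shortest prefix, ties alphabetical) gets sent to the lowest-numbered state that keeps every Accept/Reject pair distinguishable — a pair clashes when both reach the same state with identical unread suffix — and to a fresh state only if none does.
a: 0a undefined. 0a->0: no, abbb/bbb meet in 0 with "bbb" left. Open state 1: 0a->1.
b: 0b undefined. 0b->0: no, bbbb/bbb meet in 0. 0b->1: ok.
aa: 1a undefined. 1a->0: no, babab/b meet in 1. 1a->1: ok.
ab: 1b undefined. 1b->0: ok.
All examples now run through 2 states with every (state, symbol) defined. Accept strings end in {0}, Reject strings end in {1}; accept={0}.

states=2 start=0 accept={0} delta: 0a->1 0b->1 1a->1 1b->0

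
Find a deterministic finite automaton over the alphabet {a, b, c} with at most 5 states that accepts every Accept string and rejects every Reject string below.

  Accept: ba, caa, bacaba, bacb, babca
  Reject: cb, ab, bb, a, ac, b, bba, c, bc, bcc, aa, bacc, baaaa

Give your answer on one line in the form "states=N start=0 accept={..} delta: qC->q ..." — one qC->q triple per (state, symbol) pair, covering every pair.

Fold the examples into a partial DFA from state 0: repeatedly fix the first undefined (state, symbol) met by the shortest-then-alphabetical prefix, trying targets in increasing order and rejecting any under which an Accept and a Reject string meet in one state with the same remainder; add a state when all current targets are rejected. Accepting states are where Accept strings end.
a: 0a undefined. 0a->0: ok.
b: 0b undefined. 0b->0: no, ba/ab meet in 0. Open state 1: 0b->1.
c: 0c undefined. 0c->0: no, caa/a meet in 0. 0c->1: ok.
ba: 1a undefined. 1a->0: no, ba/a meet in 0. 1a->1: no, ba/ab meet in 1. Open state 2: 1a->2.
bb: 1b undefined. 1b->0: ok.
bc: 1c undefined. 1c->0: ok.
baa: 2a undefined. 2a->0: no, caa/cb meet in 0. 2a->1: no, caa/ab meet in 1. 2a->2: no, ba/baaaa meet in 2. Open state 3: 2a->3.
bab: 2b undefined. 2b->0: ok.
bac: 2c undefined. 2c->0: no, bacb/ab meet in 1. 2c->1: no, bacaba/cb meet in 0. 2c->2: no, ba/bacc meet in 2. 2c->3: ok.
baaa: 3a undefined. 3a->0: ok.
bacb: 3b undefined. 3b->0: no, bacb/cb meet in 0. 3b->1: no, bacb/ab meet in 1. 3b->2: ok.
bacc: 3c undefined. 3c->0: ok.
All examples now run through 4 states with every (state, symbol) defined. Accept strings end in {2,3}, Reject strings end in {0,1}; accept={2,3}.

states=4 start=0 accept={2,3} delta: 0a->0 0b->1 0c->1 1a->2 1b->0 1c->0 2a->3 2b->0 2c->3 3a->0 3b->2 3c->0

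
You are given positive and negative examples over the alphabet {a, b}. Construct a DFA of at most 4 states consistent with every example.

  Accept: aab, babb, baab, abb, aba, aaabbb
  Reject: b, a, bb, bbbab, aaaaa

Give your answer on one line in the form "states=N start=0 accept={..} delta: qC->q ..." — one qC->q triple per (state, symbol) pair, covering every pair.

State merging on the prefix tree: take the shortest (then alphabetical) example prefix whose next move is undefined and point that move at state 0, else 1, else 2, ...; a target is out if some Accept/Reject pair would then sit in one state with the same input left (inseparable). If every existing state is out, open a new one.
a: 0a undefined. 0a->0: no, aab/b meet in 0 with "b" left. Open state 1: 0a->1.
b: 0b undefined. 0b->0: ok.
aa: 1a undefined. 1a->0: no, aab/b meet in 0. 1a->1: no, aab/bbbab meet in 1 with "b" left. Open state 2: 1a->2.
ab: 1b undefined. 1b->0: no, babb/b meet in 0. 1b->1: no, babb/a meet in 1. 1b->2: ok.
aaa: 2a undefined. 2a->0: no, aba/b meet in 0. 2a->1: no, aba/a meet in 1. 2a->2: no, aba/bbbab meet in 2. Open state 3: 2a->3.
aab: 2b undefined. 2b->0: no, aab/b meet in 0. 2b->1: no, aab/a meet in 1. 2b->2: no, aab/bbbab meet in 2. 2b->3: ok.
aaaa: 3a undefined. 3a->0: ok.
aaab: 3b undefined. 3b->0: no, aaabbb/b meet in 0. 3b->1: ok.
All examples now run through 4 states with every (state, symbol) defined. Accept strings end in {3}, Reject strings end in {0,1,2}; accept={3}.

states=4 start=0 accept={3} delta: 0a->1 0b->0 1a->2 1b->2 2a->3 2b->3 3a->0 3b->1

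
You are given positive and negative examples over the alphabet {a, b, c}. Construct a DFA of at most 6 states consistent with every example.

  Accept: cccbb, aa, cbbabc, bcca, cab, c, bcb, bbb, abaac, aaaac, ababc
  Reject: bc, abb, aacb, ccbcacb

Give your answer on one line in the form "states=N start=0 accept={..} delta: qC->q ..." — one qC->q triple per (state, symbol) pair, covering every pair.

states=4 start=0 accept={0,1,3} delta: 0a->0 0b->1 0c->1 1a->2 1b->2 1c->2 2a->0 2b->3 2c->2 3a->2 3b->0 3c->0

Fold the examples into a partial DFA from state 0: repeatedly fix the first undefined (state, symbol) met by the shortest-then-alphabetical prefix, trying targets in increasing order and rejecting any under which an Accept and a Reject string meet in one state with the same remainder; add a state when all current targets are rejected. Accepting states are where Accept strings end.
a: 0a undefined. 0a->0: ok.
b: 0b undefined. 0b->0: no, aa/abb meet in 0. Open state 1: 0b->1.
c: 0c undefined. 0c->0: no, cccbb/abb meet in 1 with "b" left. 0c->1: ok.
bb: 1b undefined. 1b->0: no, aa/abb meet in 0. 1b->1: no, c/abb meet in 1. Open state 2: 1b->2.
bc: 1c undefined. 1c->0: no, aa/bc meet in 0. 1c->1: no, c/bc meet in 1. 1c->2: ok.
ca: 1a undefined. 1a->0: no, ababc/bc meet in 2. 1a->1: no, cab/bc meet in 2. 1a->2: ok.
bbb: 2b undefined. 2b->0: no, cbbabc/bc meet in 2. 2b->1: no, cbbabc/bc meet in 2. 2b->2: no, cab/bc meet in 2. Open state 3: 2b->3.
bcc: 2c undefined. 2c->0: no, cccbb/bc meet in 2. 2c->1: no, bcca/bc meet in 2. 2c->2: ok.
abaa: 2a undefined. 2a->0: ok.
cbba: 3a undefined. 3a->0: no, cbbabc/bc meet in 2. 3a->1: no, cbbabc/bc meet in 2. 3a->2: ok.
ccbc: 3c undefined. 3c->0: ok.
cccbb: 3b undefined. 3b->0: ok.
All examples now run through 4 states with every (state, symbol) defined. Accept strings end in {0,1,3}, Reject strings end in {2}; accept={0,1,3}.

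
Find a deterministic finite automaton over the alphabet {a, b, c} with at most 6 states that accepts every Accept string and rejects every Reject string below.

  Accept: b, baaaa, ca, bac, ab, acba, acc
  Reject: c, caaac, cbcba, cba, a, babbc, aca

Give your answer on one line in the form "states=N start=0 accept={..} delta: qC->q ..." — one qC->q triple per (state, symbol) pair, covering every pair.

Fold the examples into a partial DFA from state 0: repeatedly fix the first undefined (state, symbol) met by the shortest-then-alphabetical prefix, trying targets in increasing order and rejecting any under which an Accept and a Reject string meet in one state with the same remainder; add a state when all current targets are rejected. Accepting states are where Accept strings end.
a: 0a undefined. 0a->0: no, ca/aca meet in 0 with "ca" left. Open state 1: 0a->1.
b: 0b undefined. 0b->0: ok.
c: 0c undefined. 0c->0: no, b/c meet in 0. 0c->1: ok.
ab: 1b undefined. 1b->0: ok.
ac: 1c undefined. 1c->0: no, acba/c meet in 1. 1c->1: no, ca/aca meet in 1 with "a" left. Open state 2: 1c->2.
ca: 1a undefined. 1a->0: ok.
aca: 2a undefined. 2a->0: no, b/aca meet in 0. 2a->1: ok.
acb: 2b undefined. 2b->0: no, acba/c meet in 1. 2b->1: ok.
acc: 2c undefined. 2c->0: ok.
All examples now run through 3 states with every (state, symbol) defined. Accept strings end in {0,2}, Reject strings end in {1}; accept={0,2}.

states=3 start=0 accept={0,2} delta: 0a->1 0b->0 0c->1 1a->0 1b->0 1c->2 2a->1 2b->1 2c->0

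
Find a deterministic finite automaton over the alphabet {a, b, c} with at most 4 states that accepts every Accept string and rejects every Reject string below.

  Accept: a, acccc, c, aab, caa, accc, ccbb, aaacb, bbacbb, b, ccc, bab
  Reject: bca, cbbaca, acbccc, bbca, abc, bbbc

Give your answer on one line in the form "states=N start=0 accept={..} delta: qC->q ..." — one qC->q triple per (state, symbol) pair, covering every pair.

Fold the examples into a partial DFA from state 0: repeatedly fix the first undefined (state, symbol) met by the shortest-then-alphabetical prefix, trying targets in increasing order and rejecting any under which an Accept and a Reject string meet in one state with the same remainder; add a state when all current targets are rejected. Accepting states are where Accept strings end.
a: 0a undefined. 0a->0: ok.
b: 0b undefined. 0b->0: no, c/abc meet in 0 with "c" left. Open state 1: 0b->1.
c: 0c undefined. 0c->0: ok.
ba: 1a undefined. 1a->0: ok.
bb: 1b undefined. 1b->0: no, a/cbbaca meet in 0. 1b->1: no, a/cbbaca meet in 0. Open state 2: 1b->2.
bc: 1c undefined. 1c->0: no, a/bca meet in 0. 1c->1: no, a/bca meet in 0. 1c->2: no, ccbb/abc meet in 2. Open state 3: 1c->3.
bba: 2a undefined. 2a->0: no, a/cbbaca meet in 0. 2a->1: ok.
bbb: 2b undefined. 2b->0: no, a/bbbc meet in 0. 2b->1: ok.
bbc: 2c undefined. 2c->0: no, a/bbca meet in 0. 2c->1: no, a/bbca meet in 0. 2c->2: no, aab/bbca meet in 1. 2c->3: ok.
bca: 3a undefined. 3a->0: no, a/bca meet in 0. 3a->1: no, aab/bca meet in 1. 3a->2: no, ccbb/bca meet in 2. 3a->3: ok.
acbcc: 3c undefined. 3c->0: no, a/acbccc meet in 0. 3c->1: ok.
bbacb: 3b undefined. 3b->0: ok.
All examples now run through 4 states with every (state, symbol) defined. Accept strings end in {0,1,2}, Reject strings end in {3}; accept={0,1,2}.

states=4 start=0 accept={0,1,2} delta: 0a->0 0b->1 0c->0 1a->0 1b->2 1c->3 2a->1 2b->1 2c->3 3a->3 3b->0 3c->1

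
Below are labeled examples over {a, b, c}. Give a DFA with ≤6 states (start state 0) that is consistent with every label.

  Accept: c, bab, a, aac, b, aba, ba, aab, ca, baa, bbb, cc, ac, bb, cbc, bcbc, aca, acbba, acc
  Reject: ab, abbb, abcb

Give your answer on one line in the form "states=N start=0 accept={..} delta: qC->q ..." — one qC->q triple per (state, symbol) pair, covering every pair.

states=4 start=0 accept={0,1,2} delta: 0a->1 0b->2 0c->0 1a->0 1b->3 1c->0 2a->0 2b->0 2c->0 3a->0 3b->1 3c->1

Grow the machine one transition at a time. Run the examples from 0; the earliest place one falls off (shortest prefix, ties alphabetical) gets sent to the lowest-numbered state that keeps every Accept/Reject pair distinguishable — a pair clashes when both reach the same state with identical unread suffix — and to a fresh state only if none does.
a: 0a undefined. 0a->0: no, b/ab meet in 0 with "b" left. Open state 1: 0a->1.
b: 0b undefined. 0b->0: no, bab/ab meet in 1 with "b" left. 0b->1: no, bb/ab meet in 1 with "b" left. Open state 2: 0b->2.
c: 0c undefined. 0c->0: ok.
aa: 1a undefined. 1a->0: ok.
ab: 1b undefined. 1b->0: no, c/ab meet in 0. 1b->1: no, a/ab meet in 1. 1b->2: no, b/ab meet in 2. Open state 3: 1b->3.
ac: 1c undefined. 1c->0: ok.
ba: 2a undefined. 2a->0: ok.
bb: 2b undefined. 2b->0: ok.
bc: 2c undefined. 2c->0: ok.
aba: 3a undefined. 3a->0: ok.
abb: 3b undefined. 3b->0: no, bab/abbb meet in 2. 3b->1: ok.
abc: 3c undefined. 3c->0: no, bab/abcb meet in 2. 3c->1: ok.
All examples now run through 4 states with every (state, symbol) defined. Accept strings end in {0,1,2}, Reject strings end in {3}; accept={0,1,2}.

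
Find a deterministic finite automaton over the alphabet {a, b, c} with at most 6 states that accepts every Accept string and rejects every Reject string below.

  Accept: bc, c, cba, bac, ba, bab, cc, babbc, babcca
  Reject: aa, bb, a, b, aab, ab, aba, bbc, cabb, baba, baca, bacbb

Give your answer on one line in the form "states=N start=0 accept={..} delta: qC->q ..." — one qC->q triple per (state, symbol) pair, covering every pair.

Fold the examples into a partial DFA from state 0: repeatedly fix the first undefined (state, symbol) met by the shortest-then-alphabetical prefix, trying targets in increasing order and rejecting any under which an Accept and a Reject string meet in one state with the same remainder; add a state when all current targets are rejected. Accepting states are where Accept strings end.
a: 0a undefined. 0a->0: no, ba/aba meet in 0 with "ba" left. Open state 1: 0a->1.
b: 0b undefined. 0b->0: no, bc/bbc meet in 0 with "c" left. 0b->1: no, ba/aa meet in 1 with "a" left. Open state 2: 0b->2.
c: 0c undefined. 0c->0: ok.
aa: 1a undefined. 1a->0: no, c/aa meet in 0. 1a->1: ok.
ab: 1b undefined. 1b->0: no, c/aab meet in 0. 1b->1: ok.
ba: 2a undefined. 2a->0: no, c/baba meet in 0. 2a->1: no, cba/aa meet in 1. 2a->2: no, cba/b meet in 2. Open state 3: 2a->3.
bb: 2b undefined. 2b->0: no, c/bb meet in 0. 2b->1: ok.
bc: 2c undefined. 2c->0: ok.
bab: 3b undefined. 3b->0: no, babcca/aa meet in 1. 3b->1: no, bab/aa meet in 1. 3b->2: no, cba/baba meet in 3. 3b->3: ok.
bac: 3c undefined. 3c->0: no, babcca/aa meet in 1. 3c->1: no, bac/aa meet in 1. 3c->2: no, cba/baca meet in 3. 3c->3: no, cba/bacbb meet in 3. Open state 4: 3c->4.
bbc: 1c undefined. 1c->0: no, bc/bbc meet in 0. 1c->1: ok.
baba: 3a undefined. 3a->0: no, bc/baba meet in 0. 3a->1: ok.
baca: 4a undefined. 4a->0: no, bc/baca meet in 0. 4a->1: ok.
bacb: 4b undefined. 4b->0: ok.
babcc: 4c undefined. 4c->0: no, babcca/aa meet in 1. 4c->1: no, babcca/aa meet in 1. 4c->2: ok.
All examples now run through 5 states with every (state, symbol) defined. Accept strings end in {0,3,4}, Reject strings end in {1,2}; accept={0,3,4}.

states=5 start=0 accept={0,3,4} delta: 0a->1 0b->2 0c->0 1a->1 1b->1 1c->1 2a->3 2b->1 2c->0 3a->1 3b->3 3c->4 4a->1 4b->0 4c->2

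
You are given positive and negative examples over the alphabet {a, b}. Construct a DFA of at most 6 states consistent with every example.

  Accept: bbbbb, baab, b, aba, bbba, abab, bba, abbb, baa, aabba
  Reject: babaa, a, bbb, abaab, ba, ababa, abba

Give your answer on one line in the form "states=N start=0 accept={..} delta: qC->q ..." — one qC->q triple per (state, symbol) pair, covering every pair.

Fold the examples into a partial DFA from state 0: repeatedly fix the first undefined (state, symbol) met by the shortest-then-alphabetical prefix, trying targets in increasing order and rejecting any under which an Accept and a Reject string meet in one state with the same remainder; add a state when all current targets are rejected. Accepting states are where Accept strings end.
a: 0a undefined. 0a->0: no, baab/abaab meet in 0 with "baab" left. Open state 1: 0a->1.
b: 0b undefined. 0b->0: no, bbbbb/bbb meet in 0. 0b->1: no, b/a meet in 1. Open state 2: 0b->2.
aa: 1a undefined. 1a->0: ok.
ab: 1b undefined. 1b->0: no, b/abaab meet in 2. 1b->1: no, aba/abba meet in 0. 1b->2: no, baab/abaab meet in 2 with "aab" left. Open state 3: 1b->3.
ba: 2a undefined. 2a->0: no, baa/babaa meet in 1. 2a->1: ok.
bb: 2b undefined. 2b->0: no, bbbbb/bbb meet in 2. 2b->1: ok.
aba: 3a undefined. 3a->0: ok.
abb: 3b undefined. 3b->0: ok.
All examples now run through 4 states with every (state, symbol) defined. Accept strings end in {0,2}, Reject strings end in {1,3}; accept={0,2}.

states=4 start=0 accept={0,2} delta: 0a->1 0b->2 1a->0 1b->3 2a->1 2b->1 3a->0 3b->0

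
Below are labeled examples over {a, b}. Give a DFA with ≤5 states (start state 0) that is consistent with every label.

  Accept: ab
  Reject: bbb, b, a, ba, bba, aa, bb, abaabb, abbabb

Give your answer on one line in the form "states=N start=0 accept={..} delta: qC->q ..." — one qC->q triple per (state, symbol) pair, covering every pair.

Grow the machine one transition at a time. Run the examples from 0; the earliest place one falls off (shortest prefix, ties alphabetical) gets sent to the lowest-numbered state that keeps every Accept/Reject pair distinguishable — a pair clashes when both reach the same state with identical unread suffix — and to a fresh state only if none does.
a: 0a undefined. 0a->0: no, ab/b meet in 0 with "b" left. Open state 1: 0a->1.
b: 0b undefined. 0b->0: ok.
aa: 1a undefined. 1a->0: ok.
ab: 1b undefined. 1b->0: no, ab/bbb meet in 0. 1b->1: no, ab/a meet in 1. Open state 2: 1b->2.
aba: 2a undefined. 2a->0: ok.
abb: 2b undefined. 2b->0: ok.
All examples now run through 3 states with every (state, symbol) defined. Accept strings end in {2}, Reject strings end in {0,1}; accept={2}.

states=3 start=0 accept={2} delta: 0a->1 0b->0 1a->0 1b->2 2a->0 2b->0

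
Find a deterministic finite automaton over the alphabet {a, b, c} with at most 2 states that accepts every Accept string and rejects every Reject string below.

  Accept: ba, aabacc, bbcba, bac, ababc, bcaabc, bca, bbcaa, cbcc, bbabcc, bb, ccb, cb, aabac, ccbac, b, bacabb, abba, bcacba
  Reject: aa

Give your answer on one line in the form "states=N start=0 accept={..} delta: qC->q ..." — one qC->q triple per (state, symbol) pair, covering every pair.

Fold the examples into a partial DFA from state 0: repeatedly fix the first undefined (state, symbol) met by the shortest-then-alphabetical prefix, trying targets in increasing order and rejecting any under which an Accept and a Reject string meet in one state with the same remainder; add a state when all current targets are rejected. Accepting states are where Accept strings end.
a: 0a undefined. 0a->0: ok.
b: 0b undefined. 0b->0: no, ba/aa meet in 0. Open state 1: 0b->1.
c: 0c undefined. 0c->0: ok.
ba: 1a undefined. 1a->0: no, ba/aa meet in 0. 1a->1: ok.
bb: 1b undefined. 1b->0: no, ababc/aa meet in 0. 1b->1: ok.
bc: 1c undefined. 1c->0: no, aabacc/aa meet in 0. 1c->1: ok.
All examples now run through 2 states with every (state, symbol) defined. Accept strings end in {1}, Reject strings end in {0}; accept={1}.

states=2 start=0 accept={1} delta: 0a->0 0b->1 0c->0 1a->1 1b->1 1c->1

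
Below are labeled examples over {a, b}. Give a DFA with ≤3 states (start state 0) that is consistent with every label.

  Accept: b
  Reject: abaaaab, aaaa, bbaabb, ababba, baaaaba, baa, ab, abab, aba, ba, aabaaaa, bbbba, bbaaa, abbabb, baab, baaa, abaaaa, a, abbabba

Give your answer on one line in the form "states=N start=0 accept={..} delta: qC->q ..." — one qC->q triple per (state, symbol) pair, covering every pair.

Grow the machine one transition at a time. Run the examples from 0; the earliest place one falls off (shortest prefix, ties alphabetical) gets sent to the lowest-numbered state that keeps every Accept/Reject pair distinguishable — a pair clashes when both reach the same state with identical unread suffix — and to a fresh state only if none does.
a: 0a undefined. 0a->0: no, b/ab meet in 0 with "b" left. Open state 1: 0a->1.
b: 0b undefined. 0b->0: ok.
aa: 1a undefined. 1a->0: no, b/aaaa meet in 0. 1a->1: ok.
ab: 1b undefined. 1b->0: no, b/abaaaab meet in 0. 1b->1: ok.
All examples now run through 2 states with every (state, symbol) defined. Accept strings end in {0}, Reject strings end in {1}; accept={0}.

states=2 start=0 accept={0} delta: 0a->1 0b->0 1a->1 1b->1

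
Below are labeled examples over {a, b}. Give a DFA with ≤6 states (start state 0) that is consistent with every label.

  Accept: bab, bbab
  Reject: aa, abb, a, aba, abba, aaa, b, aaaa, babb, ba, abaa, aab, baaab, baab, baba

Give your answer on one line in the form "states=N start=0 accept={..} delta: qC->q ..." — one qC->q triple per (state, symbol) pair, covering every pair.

Fold the examples into a partial DFA from state 0: repeatedly fix the first undefined (state, symbol) met by the shortest-then-alphabetical prefix, trying targets in increasing order and rejecting any under which an Accept and a Reject string meet in one state with the same remainder; add a state when all current targets are rejected. Accepting states are where Accept strings end.
a: 0a undefined. 0a->0: ok.
b: 0b undefined. 0b->0: no, bab/aa meet in 0. Open state 1: 0b->1.
ba: 1a undefined. 1a->0: no, bab/b meet in 1. 1a->1: no, bab/abb meet in 1 with "b" left. Open state 2: 1a->2.
bb: 1b undefined. 1b->0: no, bbab/b meet in 1. 1b->1: ok.
baa: 2a undefined. 2a->0: ok.
bab: 2b undefined. 2b->0: no, bab/aa meet in 0. 2b->1: no, bab/abb meet in 1. 2b->2: no, bab/aba meet in 2. Open state 3: 2b->3.
baba: 3a undefined. 3a->0: ok.
babb: 3b undefined. 3b->0: ok.
All examples now run through 4 states with every (state, symbol) defined. Accept strings end in {3}, Reject strings end in {0,1,2}; accept={3}.

states=4 start=0 accept={3} delta: 0a->0 0b->1 1a->2 1b->1 2a->0 2b->3 3a->0 3b->0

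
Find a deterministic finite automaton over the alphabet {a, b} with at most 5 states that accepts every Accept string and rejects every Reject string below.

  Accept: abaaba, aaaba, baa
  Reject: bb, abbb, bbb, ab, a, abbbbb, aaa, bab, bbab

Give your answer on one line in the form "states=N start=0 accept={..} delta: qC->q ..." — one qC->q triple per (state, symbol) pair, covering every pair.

Fold the examples into a partial DFA from state 0: repeatedly fix the first undefined (state, symbol) met by the shortest-then-alphabetical prefix, trying targets in increasing order and rejecting any under which an Accept and a Reject string meet in one state with the same remainder; add a state when all current targets are rejected. Accepting states are where Accept strings end.
a: 0a undefined. 0a->0: ok.
b: 0b undefined. 0b->0: no, abaaba/bb meet in 0. Open state 1: 0b->1.
ba: 1a undefined. 1a->0: no, abaaba/a meet in 0. 1a->1: no, aaaba/ab meet in 1. Open state 2: 1a->2.
bb: 1b undefined. 1b->0: ok.
baa: 2a undefined. 2a->0: no, baa/bb meet in 0. 2a->1: no, abaaba/bb meet in 0. 2a->2: ok.
bab: 2b undefined. 2b->0: no, abaaba/bb meet in 0. 2b->1: ok.
All examples now run through 3 states with every (state, symbol) defined. Accept strings end in {2}, Reject strings end in {0,1}; accept={2}.

states=3 start=0 accept={2} delta: 0a->0 0b->1 1a->2 1b->0 2a->2 2b->1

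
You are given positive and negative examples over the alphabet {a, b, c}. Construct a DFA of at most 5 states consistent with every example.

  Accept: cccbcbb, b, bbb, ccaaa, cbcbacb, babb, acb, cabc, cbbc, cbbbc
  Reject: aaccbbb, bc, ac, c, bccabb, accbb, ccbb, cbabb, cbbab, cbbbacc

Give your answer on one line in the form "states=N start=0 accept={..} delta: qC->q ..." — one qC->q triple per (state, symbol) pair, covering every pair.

Fold the examples into a partial DFA from state 0: repeatedly fix the first undefined (state, symbol) met by the shortest-then-alphabetical prefix, trying targets in increasing order and rejecting any under which an Accept and a Reject string meet in one state with the same remainder; add a state when all current targets are rejected. Accepting states are where Accept strings end.
a: 0a undefined. 0a->0: ok.
b: 0b undefined. 0b->0: ok.
c: 0c undefined. 0c->0: no, cccbcbb/aaccbbb meet in 0. Open state 1: 0c->1.
ca: 1a undefined. 1a->0: no, cabc/bc meet in 1. 1a->1: ok.
cb: 1b undefined. 1b->0: no, b/cbabb meet in 0. 1b->1: no, acb/bc meet in 1. Open state 2: 1b->2.
cc: 1c undefined. 1c->0: no, b/aaccbbb meet in 0. 1c->1: no, ccaaa/bc meet in 1. 1c->2: ok.
cba: 2a undefined. 2a->0: no, b/bccabb meet in 0. 2a->1: no, ccaaa/bc meet in 1. 2a->2: ok.
cbb: 2b undefined. 2b->0: no, b/aaccbbb meet in 0. 2b->1: no, ccaaa/bccabb meet in 2. 2b->2: no, ccaaa/aaccbbb meet in 2. Open state 3: 2b->3.
cbc: 2c undefined. 2c->0: ok.
cbba: 3a undefined. 3a->0: no, b/cbbab meet in 0. 3a->1: no, ccaaa/cbbab meet in 2. 3a->2: no, cccbcbb/cbbab meet in 3. 3a->3: ok.
cbbb: 3b undefined. 3b->0: no, b/aaccbbb meet in 0. 3b->1: no, b/cbbbacc meet in 0. 3b->2: no, cccbcbb/aaccbbb meet in 3. 3b->3: no, cccbcbb/aaccbbb meet in 3. Open state 4: 3b->4.
cbbc: 3c undefined. 3c->0: ok.
cbbba: 4a undefined. 4a->0: no, ccaaa/cbbbacc meet in 2. 4a->1: no, b/cbbbacc meet in 0. 4a->2: ok.
cbbbc: 4c undefined. 4c->0: ok.
aaccbbb: 4b undefined. 4b->0: no, b/aaccbbb meet in 0. 4b->1: ok.
All examples now run through 5 states with every (state, symbol) defined. Accept strings end in {0,2,3}, Reject strings end in {1,4}; accept={0,2,3}.

states=5 start=0 accept={0,2,3} delta: 0a->0 0b->0 0c->1 1a->1 1b->2 1c->2 2a->2 2b->3 2c->0 3a->3 3b->4 3c->0 4a->2 4b->1 4c->0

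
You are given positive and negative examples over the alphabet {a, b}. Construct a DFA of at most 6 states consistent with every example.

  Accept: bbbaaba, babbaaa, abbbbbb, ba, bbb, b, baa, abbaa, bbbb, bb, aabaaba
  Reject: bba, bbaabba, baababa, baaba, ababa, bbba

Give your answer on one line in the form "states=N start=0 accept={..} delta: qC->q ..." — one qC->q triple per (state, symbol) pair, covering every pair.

Fold the examples into a partial DFA from state 0: repeatedly fix the first undefined (state, symbol) met by the shortest-then-alphabetical prefix, trying targets in increasing order and rejecting any under which an Accept and a Reject string meet in one state with the same remainder; add a state when all current targets are rejected. Accepting states are where Accept strings end.
a: 0a undefined. 0a->0: no, aabaaba/baaba meet in 0 with "baaba" left. Open state 1: 0a->1.
b: 0b undefined. 0b->0: no, bbbaaba/baaba meet in 1 with "aba" left. 0b->1: ok.
aa: 1a undefined. 1a->0: no, aabaaba/bba meet in 1 with "ba" left. 1a->1: ok.
ab: 1b undefined. 1b->0: no, bbbaaba/bba meet in 1. 1b->1: no, bbbaaba/bba meet in 1. Open state 2: 1b->2.
aba: 2a undefined. 2a->0: no, ba/baababa meet in 1. 2a->1: no, ba/bba meet in 1. 2a->2: no, bb/bba meet in 2. Open state 3: 2a->3.
abb: 2b undefined. 2b->0: no, bbbaaba/bba meet in 3. 2b->1: no, bbbaaba/bba meet in 3. 2b->2: ok.
abab: 3b undefined. 3b->0: no, ba/baababa meet in 1. 3b->1: no, ba/baababa meet in 1. 3b->2: ok.
bbaa: 3a undefined. 3a->0: ok.
All examples now run through 4 states with every (state, symbol) defined. Accept strings end in {0,1,2}, Reject strings end in {3}; accept={0,1,2}.

states=4 start=0 accept={0,1,2} delta: 0a->1 0b->1 1a->1 1b->2 2a->3 2b->2 3a->0 3b->2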